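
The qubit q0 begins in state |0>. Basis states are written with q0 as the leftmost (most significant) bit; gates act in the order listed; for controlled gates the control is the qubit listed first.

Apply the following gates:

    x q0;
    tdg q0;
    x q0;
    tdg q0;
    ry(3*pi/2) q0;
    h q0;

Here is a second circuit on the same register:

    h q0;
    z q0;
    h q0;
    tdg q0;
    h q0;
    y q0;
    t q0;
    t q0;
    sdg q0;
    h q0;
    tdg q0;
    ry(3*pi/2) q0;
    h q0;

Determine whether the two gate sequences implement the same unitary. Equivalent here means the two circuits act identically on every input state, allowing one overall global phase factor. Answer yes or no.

No: there is an input state on which the two circuits produce genuinely different outputs (not merely differing by a phase).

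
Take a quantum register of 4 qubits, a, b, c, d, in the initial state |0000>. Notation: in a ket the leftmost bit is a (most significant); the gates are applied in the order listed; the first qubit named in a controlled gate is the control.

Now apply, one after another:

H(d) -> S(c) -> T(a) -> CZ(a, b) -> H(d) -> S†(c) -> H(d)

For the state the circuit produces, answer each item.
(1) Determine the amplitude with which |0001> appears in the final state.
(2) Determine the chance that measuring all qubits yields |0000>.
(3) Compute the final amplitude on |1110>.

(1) |0001> carries amplitude sqrt(2)/2 in the final state.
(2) The probability of measuring |0000> is 1/2.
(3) The amplitude on |1110> is 0.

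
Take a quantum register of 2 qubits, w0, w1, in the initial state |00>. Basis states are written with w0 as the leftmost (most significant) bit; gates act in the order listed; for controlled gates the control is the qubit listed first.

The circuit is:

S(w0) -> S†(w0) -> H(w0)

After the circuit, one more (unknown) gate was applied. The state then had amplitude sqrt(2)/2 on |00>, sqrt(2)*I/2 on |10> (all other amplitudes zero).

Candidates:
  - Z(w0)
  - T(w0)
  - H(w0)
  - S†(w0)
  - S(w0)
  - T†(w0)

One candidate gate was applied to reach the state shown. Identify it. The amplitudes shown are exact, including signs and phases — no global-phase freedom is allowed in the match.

It was S(w0) that produced the state shown.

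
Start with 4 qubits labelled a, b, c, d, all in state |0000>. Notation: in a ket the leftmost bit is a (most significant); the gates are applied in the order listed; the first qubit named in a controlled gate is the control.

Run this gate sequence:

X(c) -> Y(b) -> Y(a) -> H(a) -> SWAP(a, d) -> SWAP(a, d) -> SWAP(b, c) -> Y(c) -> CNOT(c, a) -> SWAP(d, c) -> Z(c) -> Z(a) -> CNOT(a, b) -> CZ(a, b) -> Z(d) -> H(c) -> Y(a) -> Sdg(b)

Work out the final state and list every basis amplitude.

The resulting statevector has amplitude 1/2 on |0000>, 1/2 on |0010>, I/2 on |1100>, I/2 on |1110>, and 0 on every other basis state. Key observation: the block from step 5 through step 6 cancels to the identity and can be dropped.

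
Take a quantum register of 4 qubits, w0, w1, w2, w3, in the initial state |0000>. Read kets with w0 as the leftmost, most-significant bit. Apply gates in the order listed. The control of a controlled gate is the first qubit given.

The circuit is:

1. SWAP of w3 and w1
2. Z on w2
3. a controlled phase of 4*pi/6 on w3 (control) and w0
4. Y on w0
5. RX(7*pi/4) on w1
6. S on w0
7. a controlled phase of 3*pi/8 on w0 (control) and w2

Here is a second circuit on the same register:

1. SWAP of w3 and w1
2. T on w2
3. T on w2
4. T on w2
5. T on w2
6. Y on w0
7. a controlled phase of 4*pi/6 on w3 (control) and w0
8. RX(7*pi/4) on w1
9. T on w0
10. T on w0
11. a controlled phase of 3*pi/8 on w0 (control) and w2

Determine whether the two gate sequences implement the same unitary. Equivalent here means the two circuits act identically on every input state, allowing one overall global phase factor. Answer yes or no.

No — the two circuits implement different unitaries, even allowing a global phase.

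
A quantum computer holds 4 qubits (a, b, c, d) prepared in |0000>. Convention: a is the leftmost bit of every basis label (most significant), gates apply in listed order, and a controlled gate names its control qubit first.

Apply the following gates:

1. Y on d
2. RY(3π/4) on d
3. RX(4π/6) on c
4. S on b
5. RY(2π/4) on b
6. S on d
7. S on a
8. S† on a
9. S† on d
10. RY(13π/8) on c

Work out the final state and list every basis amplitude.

The resulting statevector has amplitude sqrt(6)*sqrt(sqrt(2)/4 + 1/2)*sin(3*pi/16)/4 + sqrt(2)*I*sqrt(sqrt(2)/4 + 1/2)*cos(3*pi/16)/4 on |0000>, -sqrt(6)*sqrt(1/2 - sqrt(2)/4)*sin(3*pi/16)/4 - sqrt(2)*I*sqrt(1/2 - sqrt(2)/4)*cos(3*pi/16)/4 on |0001>, sqrt(6)*sqrt(sqrt(2)/4 + 1/2)*cos(3*pi/16)/4 - sqrt(2)*I*sqrt(sqrt(2)/4 + 1/2)*sin(3*pi/16)/4 on |0010>, -sqrt(6)*sqrt(1/2 - sqrt(2)/4)*cos(3*pi/16)/4 + sqrt(2)*I*sqrt(1/2 - sqrt(2)/4)*sin(3*pi/16)/4 on |0011>, sqrt(6)*sqrt(sqrt(2)/4 + 1/2)*sin(3*pi/16)/4 + sqrt(2)*I*sqrt(sqrt(2)/4 + 1/2)*cos(3*pi/16)/4 on |0100>, -sqrt(6)*sqrt(1/2 - sqrt(2)/4)*sin(3*pi/16)/4 - sqrt(2)*I*sqrt(1/2 - sqrt(2)/4)*cos(3*pi/16)/4 on |0101>, sqrt(6)*sqrt(sqrt(2)/4 + 1/2)*cos(3*pi/16)/4 - sqrt(2)*I*sqrt(sqrt(2)/4 + 1/2)*sin(3*pi/16)/4 on |0110>, -sqrt(6)*sqrt(1/2 - sqrt(2)/4)*cos(3*pi/16)/4 + sqrt(2)*I*sqrt(1/2 - sqrt(2)/4)*sin(3*pi/16)/4 on |0111>, 0 on |1000>, 0 on |1001>, 0 on |1010>, 0 on |1011>, 0 on |1100>, 0 on |1101>, 0 on |1110>, 0 on |1111>.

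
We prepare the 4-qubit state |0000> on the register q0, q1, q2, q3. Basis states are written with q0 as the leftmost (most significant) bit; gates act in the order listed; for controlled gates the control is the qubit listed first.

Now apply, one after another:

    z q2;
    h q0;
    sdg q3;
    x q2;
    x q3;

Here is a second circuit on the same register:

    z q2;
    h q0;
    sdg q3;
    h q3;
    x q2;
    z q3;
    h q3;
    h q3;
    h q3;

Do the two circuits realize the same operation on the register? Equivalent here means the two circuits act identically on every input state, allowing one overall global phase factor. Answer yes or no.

Yes: on every input state the two circuits agree up to one overall phase factor.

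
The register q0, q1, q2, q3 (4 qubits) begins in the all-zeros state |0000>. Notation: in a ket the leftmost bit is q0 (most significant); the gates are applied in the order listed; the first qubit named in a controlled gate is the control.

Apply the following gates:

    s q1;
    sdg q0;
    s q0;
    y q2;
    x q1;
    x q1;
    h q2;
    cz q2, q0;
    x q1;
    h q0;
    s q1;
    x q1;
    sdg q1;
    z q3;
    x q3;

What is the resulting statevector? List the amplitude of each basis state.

The final amplitudes are -1/2 on |0001>, 1/2 on |0011>, -1/2 on |1001>, 1/2 on |1011>, and 0 on every other basis state.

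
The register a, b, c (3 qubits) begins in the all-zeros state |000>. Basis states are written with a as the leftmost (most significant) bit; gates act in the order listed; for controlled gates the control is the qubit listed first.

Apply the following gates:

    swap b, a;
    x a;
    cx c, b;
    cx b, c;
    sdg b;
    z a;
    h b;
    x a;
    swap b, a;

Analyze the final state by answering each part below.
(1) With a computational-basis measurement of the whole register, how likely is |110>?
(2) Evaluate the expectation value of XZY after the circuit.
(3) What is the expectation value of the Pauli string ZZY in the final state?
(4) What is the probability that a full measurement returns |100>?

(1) Outcome |110> occurs with probability 0.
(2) The observable XZY averages to 0.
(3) In the final state, ZZY has expectation 0.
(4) Outcome |100> occurs with probability 1/2.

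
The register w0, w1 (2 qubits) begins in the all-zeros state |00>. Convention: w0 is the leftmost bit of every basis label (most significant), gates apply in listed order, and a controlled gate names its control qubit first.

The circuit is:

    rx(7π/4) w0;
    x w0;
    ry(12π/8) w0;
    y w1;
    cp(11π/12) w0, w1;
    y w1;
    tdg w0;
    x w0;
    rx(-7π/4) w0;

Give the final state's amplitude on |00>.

The amplitude on |00> is -sqrt(2)/4 + 1/4 - sqrt(2)*exp(2*I*pi/3)/4 - exp(2*I*pi/3)/4 - exp(I*pi/6)/4 + I/4.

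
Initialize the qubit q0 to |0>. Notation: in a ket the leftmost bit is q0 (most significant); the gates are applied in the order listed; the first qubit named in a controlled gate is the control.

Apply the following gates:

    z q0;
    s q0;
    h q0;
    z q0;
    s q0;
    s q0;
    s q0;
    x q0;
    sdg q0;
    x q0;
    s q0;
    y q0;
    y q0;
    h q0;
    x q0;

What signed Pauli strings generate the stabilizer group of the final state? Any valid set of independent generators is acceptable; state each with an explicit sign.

One valid set of independent stabilizer generators is -Y (any independent generating set of the same group is equally correct).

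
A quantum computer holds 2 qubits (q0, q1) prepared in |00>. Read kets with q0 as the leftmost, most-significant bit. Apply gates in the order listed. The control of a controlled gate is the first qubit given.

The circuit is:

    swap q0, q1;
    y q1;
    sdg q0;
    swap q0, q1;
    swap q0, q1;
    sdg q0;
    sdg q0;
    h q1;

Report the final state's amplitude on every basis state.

After the circuit, the state carries amplitude sqrt(2)*I/2 on |00>, -sqrt(2)*I/2 on |01>, 0 on |10>, 0 on |11>. Key observation: steps 4-5 multiply out to the identity, so the circuit reduces to the remaining gates.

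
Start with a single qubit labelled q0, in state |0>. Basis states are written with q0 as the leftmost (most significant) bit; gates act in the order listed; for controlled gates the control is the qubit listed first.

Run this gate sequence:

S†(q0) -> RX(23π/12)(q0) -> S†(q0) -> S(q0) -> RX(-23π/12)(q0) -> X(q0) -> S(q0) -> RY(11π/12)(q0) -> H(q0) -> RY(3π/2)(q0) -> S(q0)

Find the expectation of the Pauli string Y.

In the final state, Y has expectation -sqrt(2)/4 + sqrt(6)/4. Key observation: gates 2-5 undo each other exactly, leaving only the rest of the circuit to track.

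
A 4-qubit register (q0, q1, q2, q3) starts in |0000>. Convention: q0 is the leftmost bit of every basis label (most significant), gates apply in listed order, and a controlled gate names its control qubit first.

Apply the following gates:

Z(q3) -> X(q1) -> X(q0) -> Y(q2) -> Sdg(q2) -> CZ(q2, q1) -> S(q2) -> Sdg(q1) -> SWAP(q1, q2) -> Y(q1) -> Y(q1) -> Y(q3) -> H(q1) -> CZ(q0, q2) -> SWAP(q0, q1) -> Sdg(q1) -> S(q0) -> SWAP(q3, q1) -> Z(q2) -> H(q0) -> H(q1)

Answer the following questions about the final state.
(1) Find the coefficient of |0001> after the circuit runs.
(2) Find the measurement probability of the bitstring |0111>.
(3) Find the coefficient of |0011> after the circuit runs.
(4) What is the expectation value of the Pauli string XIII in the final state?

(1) The amplitude on |0001> is 0.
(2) A full measurement returns |0111> with probability 1/4.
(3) The amplitude on |0011> is sqrt(2)*(-1 + I)/4.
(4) In the final state, XIII has expectation 0.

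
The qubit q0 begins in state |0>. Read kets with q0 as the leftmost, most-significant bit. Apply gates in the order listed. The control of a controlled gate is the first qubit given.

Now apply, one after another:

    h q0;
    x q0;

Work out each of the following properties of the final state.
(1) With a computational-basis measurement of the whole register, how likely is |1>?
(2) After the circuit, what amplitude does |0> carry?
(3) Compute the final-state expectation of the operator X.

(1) The probability of measuring |1> is 1/2.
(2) The final state's coefficient on |0> equals sqrt(2)/2.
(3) The observable X averages to 1.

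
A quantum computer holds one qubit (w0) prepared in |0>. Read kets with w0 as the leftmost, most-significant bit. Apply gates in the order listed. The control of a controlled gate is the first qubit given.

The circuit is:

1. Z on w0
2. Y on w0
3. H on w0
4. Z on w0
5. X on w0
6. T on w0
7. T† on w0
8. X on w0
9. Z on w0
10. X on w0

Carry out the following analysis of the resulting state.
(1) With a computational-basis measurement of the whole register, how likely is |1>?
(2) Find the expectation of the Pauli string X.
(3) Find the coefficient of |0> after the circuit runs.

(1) A full measurement returns |1> with probability 1/2. Key observation: gates 4-9 undo each other exactly, leaving only the rest of the circuit to track.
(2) In the final state, X has expectation -1.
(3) |0> carries amplitude -sqrt(2)*I/2 in the final state.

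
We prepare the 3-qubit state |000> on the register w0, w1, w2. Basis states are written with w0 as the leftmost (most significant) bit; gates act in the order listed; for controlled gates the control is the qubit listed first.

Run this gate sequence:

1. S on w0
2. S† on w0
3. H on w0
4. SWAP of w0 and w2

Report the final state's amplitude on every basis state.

The final amplitudes are sqrt(2)/2 on |000>, sqrt(2)/2 on |001>, and 0 on every other basis state. Key observation: the block from step 1 through step 2 cancels to the identity and can be dropped.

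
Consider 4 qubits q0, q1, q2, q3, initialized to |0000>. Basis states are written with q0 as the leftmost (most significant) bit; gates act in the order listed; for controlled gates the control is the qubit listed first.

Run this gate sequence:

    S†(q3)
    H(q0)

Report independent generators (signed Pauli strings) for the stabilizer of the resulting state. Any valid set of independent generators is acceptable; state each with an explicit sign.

The stabilizer group can be generated by +XIII, +IZII, +IIZI, +IIIZ, among other valid generating sets.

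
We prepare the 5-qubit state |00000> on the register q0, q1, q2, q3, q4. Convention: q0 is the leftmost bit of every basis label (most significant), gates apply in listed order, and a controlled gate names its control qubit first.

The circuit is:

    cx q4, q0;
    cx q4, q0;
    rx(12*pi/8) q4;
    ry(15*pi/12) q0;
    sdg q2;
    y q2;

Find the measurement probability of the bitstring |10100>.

The probability of measuring |10100> is sqrt(2)/8 + 1/4. Key observation: the block from step 1 through step 2 cancels to the identity and can be dropped.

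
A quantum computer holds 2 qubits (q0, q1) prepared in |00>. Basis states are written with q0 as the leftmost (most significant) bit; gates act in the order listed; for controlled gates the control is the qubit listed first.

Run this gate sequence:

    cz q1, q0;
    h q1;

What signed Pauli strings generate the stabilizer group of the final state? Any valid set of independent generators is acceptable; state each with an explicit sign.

One valid set of independent stabilizer generators is +IX, +ZI (any independent generating set of the same group is equally correct).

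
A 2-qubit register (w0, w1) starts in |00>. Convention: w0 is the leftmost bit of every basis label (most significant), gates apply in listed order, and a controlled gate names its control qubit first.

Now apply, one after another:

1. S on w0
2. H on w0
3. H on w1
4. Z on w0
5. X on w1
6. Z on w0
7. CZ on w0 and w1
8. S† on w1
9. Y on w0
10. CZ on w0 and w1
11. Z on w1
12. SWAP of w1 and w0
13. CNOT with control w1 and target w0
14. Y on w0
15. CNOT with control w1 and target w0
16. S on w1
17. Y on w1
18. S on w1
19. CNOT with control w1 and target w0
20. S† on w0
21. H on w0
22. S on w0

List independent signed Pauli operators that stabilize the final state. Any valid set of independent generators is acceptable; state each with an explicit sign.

One valid set of independent stabilizer generators is +XX, -ZZ (any independent generating set of the same group is equally correct).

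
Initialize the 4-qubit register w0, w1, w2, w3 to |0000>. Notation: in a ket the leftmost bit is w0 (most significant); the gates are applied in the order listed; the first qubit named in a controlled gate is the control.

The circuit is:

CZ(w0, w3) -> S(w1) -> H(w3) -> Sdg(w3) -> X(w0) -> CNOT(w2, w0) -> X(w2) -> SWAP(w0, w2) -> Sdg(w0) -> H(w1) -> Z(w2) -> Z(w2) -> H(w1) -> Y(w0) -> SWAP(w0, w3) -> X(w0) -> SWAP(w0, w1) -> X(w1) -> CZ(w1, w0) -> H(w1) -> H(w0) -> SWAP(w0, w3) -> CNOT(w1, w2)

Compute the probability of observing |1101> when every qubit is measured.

A full measurement returns |1101> with probability 0. Key observation: the block from step 10 through step 13 cancels to the identity and can be dropped.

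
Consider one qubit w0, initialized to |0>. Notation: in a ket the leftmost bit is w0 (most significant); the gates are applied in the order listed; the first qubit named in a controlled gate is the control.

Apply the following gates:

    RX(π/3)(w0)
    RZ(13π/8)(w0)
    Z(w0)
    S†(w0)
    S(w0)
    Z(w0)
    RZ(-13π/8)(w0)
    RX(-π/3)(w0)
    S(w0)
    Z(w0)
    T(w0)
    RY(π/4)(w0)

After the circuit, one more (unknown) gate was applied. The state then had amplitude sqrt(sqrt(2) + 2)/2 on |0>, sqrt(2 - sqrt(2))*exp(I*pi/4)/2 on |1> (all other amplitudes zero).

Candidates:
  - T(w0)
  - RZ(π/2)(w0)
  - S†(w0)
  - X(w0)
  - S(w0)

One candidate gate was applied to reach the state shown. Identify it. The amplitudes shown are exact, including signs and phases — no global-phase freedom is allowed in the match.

It was T(w0) that produced the state shown.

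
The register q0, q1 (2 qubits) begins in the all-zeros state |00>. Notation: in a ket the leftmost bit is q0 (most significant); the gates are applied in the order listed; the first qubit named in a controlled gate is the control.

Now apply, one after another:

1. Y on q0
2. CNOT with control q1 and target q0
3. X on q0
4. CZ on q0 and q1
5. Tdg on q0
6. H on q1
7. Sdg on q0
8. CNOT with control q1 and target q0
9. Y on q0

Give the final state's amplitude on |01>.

The final state's coefficient on |01> equals sqrt(2)/2.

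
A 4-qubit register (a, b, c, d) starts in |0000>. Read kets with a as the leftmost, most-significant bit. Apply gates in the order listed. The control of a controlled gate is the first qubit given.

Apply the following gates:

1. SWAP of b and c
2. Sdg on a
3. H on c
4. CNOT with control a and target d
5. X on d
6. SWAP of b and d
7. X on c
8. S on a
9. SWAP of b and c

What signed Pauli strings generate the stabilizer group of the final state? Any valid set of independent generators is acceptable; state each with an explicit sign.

The final state is stabilized by the group generated by +IXII, +ZIII, -IIZI, +IIIZ; other independent generating sets are equally valid.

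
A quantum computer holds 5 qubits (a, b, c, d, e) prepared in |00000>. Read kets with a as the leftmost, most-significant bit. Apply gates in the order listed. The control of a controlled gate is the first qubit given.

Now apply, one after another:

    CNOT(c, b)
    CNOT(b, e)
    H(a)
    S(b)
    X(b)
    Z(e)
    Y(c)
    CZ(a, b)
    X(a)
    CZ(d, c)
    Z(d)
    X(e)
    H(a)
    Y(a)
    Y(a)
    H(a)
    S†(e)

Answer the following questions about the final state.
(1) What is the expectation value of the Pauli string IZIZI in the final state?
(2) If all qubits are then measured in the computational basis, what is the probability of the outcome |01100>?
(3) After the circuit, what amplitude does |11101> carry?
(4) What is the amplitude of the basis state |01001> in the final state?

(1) In the final state, IZIZI has expectation -1. Key observation: steps 13-16 multiply out to the identity, so the circuit reduces to the remaining gates.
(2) A full measurement returns |01100> with probability 0.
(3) The amplitude on |11101> is sqrt(2)/2.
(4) The final state's coefficient on |01001> equals 0.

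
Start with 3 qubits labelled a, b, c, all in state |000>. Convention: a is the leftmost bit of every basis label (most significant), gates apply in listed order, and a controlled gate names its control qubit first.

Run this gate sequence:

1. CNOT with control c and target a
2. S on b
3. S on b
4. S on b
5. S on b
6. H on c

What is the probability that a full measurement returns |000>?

The probability of measuring |000> is 1/2. Key observation: gates 2-5 undo each other exactly, leaving only the rest of the circuit to track.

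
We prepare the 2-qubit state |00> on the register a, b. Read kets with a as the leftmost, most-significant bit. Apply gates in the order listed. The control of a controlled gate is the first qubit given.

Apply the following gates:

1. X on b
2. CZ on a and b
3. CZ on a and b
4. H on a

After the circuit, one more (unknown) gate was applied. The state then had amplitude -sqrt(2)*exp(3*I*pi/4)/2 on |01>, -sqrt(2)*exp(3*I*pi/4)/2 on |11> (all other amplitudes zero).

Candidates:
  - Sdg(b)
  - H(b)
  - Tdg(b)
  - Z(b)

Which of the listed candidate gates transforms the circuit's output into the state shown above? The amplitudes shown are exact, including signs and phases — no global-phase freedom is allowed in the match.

The unique candidate consistent with the amplitudes is Tdg(b). Key observation: the block from step 2 through step 3 cancels to the identity and can be dropped.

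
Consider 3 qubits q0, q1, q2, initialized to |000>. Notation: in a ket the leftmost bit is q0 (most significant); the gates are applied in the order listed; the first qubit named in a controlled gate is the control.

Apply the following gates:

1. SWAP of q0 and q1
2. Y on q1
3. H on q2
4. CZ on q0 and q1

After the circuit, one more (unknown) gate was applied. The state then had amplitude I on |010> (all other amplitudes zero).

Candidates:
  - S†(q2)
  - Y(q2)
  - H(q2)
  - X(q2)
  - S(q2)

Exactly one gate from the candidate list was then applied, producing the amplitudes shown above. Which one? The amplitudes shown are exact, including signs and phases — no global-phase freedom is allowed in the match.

The applied gate was H(q2).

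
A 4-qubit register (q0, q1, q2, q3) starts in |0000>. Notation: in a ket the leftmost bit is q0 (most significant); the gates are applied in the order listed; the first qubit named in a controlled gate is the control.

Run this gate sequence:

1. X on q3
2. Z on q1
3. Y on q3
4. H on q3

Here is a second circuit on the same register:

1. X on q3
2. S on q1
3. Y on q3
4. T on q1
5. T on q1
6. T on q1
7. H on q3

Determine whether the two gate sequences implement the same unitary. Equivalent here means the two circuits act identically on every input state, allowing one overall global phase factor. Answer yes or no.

No: there is an input state on which the two circuits produce genuinely different outputs (not merely differing by a phase).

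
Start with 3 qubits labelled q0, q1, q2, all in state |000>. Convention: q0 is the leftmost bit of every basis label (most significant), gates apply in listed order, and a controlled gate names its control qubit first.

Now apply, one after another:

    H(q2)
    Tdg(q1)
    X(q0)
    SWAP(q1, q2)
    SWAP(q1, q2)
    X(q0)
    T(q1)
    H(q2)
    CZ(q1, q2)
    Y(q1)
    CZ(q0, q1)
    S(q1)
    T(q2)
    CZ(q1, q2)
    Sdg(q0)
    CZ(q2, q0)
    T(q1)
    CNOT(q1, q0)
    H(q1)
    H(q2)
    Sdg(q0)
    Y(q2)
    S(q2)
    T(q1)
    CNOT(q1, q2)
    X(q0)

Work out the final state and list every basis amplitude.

After the circuit, the state carries amplitude exp(I*pi/4)/2 on |000>, -exp(3*I*pi/4)/2 on |001>, -1/2 on |010>, -I/2 on |011>, 0 on |100>, 0 on |101>, 0 on |110>, 0 on |111>. Key observation: steps 1-8 multiply out to the identity, so the circuit reduces to the remaining gates.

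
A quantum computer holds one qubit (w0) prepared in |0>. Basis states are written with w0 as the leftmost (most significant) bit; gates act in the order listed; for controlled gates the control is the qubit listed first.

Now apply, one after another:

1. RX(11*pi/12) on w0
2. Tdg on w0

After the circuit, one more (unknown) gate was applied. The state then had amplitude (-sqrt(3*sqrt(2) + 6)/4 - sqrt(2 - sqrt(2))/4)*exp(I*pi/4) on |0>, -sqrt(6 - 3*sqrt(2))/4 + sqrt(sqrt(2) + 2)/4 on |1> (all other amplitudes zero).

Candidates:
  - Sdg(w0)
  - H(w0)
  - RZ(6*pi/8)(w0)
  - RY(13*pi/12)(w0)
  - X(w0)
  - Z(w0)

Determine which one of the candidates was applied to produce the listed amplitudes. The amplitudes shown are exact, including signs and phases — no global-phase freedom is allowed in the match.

The unique candidate consistent with the amplitudes is X(w0).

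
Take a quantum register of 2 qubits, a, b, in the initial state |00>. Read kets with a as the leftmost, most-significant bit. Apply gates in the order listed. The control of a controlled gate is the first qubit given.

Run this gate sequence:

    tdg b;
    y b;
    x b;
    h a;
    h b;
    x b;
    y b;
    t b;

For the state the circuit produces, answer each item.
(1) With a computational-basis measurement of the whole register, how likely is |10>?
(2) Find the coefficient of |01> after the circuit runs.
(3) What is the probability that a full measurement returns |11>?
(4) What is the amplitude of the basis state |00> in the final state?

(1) The probability of measuring |10> is 1/4.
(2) |01> carries amplitude -exp(I*pi/4)/2 in the final state.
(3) The probability of measuring |11> is 1/4.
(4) |00> carries amplitude 1/2 in the final state.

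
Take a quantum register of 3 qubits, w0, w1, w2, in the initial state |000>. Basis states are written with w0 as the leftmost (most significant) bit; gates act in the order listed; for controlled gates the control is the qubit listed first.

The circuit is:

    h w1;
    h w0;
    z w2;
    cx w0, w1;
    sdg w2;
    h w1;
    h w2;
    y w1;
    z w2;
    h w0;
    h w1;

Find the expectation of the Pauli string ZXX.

In the final state, ZXX has expectation 1.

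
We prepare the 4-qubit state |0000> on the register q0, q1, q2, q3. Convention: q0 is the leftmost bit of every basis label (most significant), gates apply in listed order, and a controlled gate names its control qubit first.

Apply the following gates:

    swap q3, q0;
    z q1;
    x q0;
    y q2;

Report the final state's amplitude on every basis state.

After the circuit, the state carries amplitude I on |1010>, and 0 on every other basis state.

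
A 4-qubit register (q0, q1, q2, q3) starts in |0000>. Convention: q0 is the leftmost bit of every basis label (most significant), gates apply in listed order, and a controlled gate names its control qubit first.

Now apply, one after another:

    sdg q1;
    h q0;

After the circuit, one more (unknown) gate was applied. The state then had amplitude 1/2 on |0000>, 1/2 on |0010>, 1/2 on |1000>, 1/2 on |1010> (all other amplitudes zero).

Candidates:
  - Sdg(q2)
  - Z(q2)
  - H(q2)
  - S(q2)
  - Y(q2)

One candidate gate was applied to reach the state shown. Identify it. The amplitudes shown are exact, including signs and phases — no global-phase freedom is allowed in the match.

The unique candidate consistent with the amplitudes is H(q2).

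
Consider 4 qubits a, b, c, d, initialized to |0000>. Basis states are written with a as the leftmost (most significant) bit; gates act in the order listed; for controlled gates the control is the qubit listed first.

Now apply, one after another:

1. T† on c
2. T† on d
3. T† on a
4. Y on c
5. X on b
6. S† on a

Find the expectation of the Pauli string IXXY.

The expectation value of IXXY is 0.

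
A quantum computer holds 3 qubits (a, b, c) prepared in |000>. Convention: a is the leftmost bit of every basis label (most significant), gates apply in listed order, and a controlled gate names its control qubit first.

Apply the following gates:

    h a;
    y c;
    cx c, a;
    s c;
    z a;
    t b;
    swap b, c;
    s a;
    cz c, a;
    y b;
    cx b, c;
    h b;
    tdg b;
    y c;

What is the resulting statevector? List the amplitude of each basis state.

The resulting statevector has amplitude 0 on |000>, -1/2 on |001>, 0 on |010>, exp(3*I*pi/4)/2 on |011>, 0 on |100>, I/2 on |101>, 0 on |110>, exp(I*pi/4)/2 on |111>.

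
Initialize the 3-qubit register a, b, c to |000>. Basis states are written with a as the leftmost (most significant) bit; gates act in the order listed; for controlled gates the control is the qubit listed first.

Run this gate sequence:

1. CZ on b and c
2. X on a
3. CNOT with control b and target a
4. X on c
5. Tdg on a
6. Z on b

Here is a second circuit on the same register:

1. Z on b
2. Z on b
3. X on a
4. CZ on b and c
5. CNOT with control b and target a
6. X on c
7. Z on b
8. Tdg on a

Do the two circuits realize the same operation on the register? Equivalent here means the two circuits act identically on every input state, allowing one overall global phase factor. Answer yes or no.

Yes: on every input state the two circuits agree up to one overall phase factor.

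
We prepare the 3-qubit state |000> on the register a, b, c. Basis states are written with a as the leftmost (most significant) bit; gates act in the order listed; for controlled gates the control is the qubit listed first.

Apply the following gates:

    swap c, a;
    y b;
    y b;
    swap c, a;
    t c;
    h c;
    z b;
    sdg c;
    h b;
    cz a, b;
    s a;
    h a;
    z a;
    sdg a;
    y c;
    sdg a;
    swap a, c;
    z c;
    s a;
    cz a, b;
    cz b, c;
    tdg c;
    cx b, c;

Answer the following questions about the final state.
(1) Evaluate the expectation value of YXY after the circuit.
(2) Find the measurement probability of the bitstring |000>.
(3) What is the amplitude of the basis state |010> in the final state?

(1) In the final state, YXY has expectation 1. Key observation: steps 1-4 multiply out to the identity, so the circuit reduces to the remaining gates.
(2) The probability of measuring |000> is 1/8.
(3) The final state's coefficient on |010> equals sqrt(2)*exp(3*I*pi/4)/4.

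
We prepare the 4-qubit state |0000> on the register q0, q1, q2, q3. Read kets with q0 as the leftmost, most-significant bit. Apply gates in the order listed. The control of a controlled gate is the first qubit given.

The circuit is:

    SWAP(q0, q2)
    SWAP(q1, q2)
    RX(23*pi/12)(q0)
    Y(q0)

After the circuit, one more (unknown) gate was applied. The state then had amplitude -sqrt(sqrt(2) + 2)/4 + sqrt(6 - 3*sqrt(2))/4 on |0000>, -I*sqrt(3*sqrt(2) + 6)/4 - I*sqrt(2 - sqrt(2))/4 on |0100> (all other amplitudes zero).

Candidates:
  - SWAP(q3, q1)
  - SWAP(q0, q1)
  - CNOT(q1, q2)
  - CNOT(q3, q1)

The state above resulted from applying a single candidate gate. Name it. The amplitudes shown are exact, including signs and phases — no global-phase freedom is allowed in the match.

It was SWAP(q0, q1) that produced the state shown.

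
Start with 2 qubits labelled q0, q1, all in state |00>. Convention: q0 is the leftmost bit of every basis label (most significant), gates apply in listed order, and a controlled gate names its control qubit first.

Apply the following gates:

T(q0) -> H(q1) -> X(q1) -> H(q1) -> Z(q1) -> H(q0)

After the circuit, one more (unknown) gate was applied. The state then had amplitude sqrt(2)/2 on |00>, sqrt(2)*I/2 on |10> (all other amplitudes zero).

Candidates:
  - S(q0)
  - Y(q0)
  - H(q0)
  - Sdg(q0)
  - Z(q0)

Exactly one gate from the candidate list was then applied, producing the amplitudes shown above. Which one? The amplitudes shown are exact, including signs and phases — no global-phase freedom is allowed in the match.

The applied gate was S(q0). Key observation: gates 2-5 undo each other exactly, leaving only the rest of the circuit to track.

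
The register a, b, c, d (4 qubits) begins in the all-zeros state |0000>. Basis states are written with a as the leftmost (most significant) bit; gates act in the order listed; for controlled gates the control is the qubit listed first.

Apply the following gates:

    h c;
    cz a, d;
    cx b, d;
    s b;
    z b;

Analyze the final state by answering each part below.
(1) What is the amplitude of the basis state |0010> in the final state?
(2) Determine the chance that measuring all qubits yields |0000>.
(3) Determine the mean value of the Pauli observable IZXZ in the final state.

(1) The amplitude on |0010> is sqrt(2)/2.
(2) A full measurement returns |0000> with probability 1/2.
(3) The observable IZXZ averages to 1.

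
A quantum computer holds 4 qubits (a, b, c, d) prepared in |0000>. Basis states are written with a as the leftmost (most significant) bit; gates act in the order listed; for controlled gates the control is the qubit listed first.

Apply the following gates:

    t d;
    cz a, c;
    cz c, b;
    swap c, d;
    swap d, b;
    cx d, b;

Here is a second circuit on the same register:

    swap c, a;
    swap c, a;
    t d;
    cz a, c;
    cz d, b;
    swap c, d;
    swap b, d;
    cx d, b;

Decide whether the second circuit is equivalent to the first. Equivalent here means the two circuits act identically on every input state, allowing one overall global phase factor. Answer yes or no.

No: there is an input state on which the two circuits produce genuinely different outputs (not merely differing by a phase).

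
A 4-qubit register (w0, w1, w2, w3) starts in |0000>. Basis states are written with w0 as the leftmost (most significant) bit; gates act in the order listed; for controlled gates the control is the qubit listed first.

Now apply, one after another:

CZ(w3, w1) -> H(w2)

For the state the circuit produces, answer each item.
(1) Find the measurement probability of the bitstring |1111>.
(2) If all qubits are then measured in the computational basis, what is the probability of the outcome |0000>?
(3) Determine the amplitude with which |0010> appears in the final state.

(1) Outcome |1111> occurs with probability 0.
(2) Outcome |0000> occurs with probability 1/2.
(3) The amplitude on |0010> is sqrt(2)/2.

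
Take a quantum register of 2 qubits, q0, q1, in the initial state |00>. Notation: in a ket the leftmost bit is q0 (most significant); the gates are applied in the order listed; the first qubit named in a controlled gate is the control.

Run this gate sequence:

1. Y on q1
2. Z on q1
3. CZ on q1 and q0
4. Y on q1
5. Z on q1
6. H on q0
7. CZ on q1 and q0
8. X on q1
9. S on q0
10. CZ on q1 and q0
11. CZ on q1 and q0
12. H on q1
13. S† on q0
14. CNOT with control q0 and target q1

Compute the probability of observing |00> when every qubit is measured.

A full measurement returns |00> with probability 1/4.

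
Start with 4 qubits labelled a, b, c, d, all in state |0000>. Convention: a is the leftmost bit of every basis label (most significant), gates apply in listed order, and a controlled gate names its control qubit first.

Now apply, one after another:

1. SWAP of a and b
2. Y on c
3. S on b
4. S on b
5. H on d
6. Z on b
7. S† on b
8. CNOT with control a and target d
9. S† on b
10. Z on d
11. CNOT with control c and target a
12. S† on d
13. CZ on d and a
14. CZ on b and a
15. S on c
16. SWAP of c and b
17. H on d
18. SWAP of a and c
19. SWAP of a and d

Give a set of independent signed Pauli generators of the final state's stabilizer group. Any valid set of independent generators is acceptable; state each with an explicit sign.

The final state is stabilized by the group generated by +YIII, -IZII, -IIZI, +IIIZ; other independent generating sets are equally valid.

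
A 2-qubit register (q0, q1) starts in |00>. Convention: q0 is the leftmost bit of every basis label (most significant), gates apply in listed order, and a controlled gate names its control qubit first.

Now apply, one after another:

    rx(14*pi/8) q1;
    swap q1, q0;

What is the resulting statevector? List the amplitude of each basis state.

After the circuit, the state carries amplitude -sqrt(sqrt(2) + 2)/2 on |00>, 0 on |01>, -I*sqrt(2 - sqrt(2))/2 on |10>, 0 on |11>.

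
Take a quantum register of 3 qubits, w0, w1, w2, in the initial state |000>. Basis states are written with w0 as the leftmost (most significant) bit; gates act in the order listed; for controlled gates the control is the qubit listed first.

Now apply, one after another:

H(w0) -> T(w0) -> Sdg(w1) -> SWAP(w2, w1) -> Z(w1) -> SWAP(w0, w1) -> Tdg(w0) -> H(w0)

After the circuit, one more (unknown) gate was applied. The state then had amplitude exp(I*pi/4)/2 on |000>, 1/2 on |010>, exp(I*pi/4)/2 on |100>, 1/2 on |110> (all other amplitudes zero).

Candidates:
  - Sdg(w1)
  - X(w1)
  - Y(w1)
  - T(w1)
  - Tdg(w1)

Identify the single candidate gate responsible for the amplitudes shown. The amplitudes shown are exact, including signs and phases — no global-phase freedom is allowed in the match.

The applied gate was X(w1).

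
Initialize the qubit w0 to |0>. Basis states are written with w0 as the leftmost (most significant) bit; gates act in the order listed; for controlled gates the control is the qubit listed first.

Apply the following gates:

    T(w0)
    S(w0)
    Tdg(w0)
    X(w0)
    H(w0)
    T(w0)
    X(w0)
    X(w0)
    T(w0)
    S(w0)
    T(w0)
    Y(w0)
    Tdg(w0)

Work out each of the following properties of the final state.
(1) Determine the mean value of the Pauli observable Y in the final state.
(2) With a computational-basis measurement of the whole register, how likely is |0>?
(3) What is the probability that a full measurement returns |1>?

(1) The observable Y averages to 1.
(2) A full measurement returns |0> with probability 1/2.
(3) Outcome |1> occurs with probability 1/2.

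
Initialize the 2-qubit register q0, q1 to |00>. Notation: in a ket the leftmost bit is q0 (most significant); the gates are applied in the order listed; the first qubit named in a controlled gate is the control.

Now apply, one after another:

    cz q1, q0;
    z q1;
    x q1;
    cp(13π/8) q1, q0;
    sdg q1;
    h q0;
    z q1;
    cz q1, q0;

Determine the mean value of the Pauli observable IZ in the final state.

The observable IZ averages to -1.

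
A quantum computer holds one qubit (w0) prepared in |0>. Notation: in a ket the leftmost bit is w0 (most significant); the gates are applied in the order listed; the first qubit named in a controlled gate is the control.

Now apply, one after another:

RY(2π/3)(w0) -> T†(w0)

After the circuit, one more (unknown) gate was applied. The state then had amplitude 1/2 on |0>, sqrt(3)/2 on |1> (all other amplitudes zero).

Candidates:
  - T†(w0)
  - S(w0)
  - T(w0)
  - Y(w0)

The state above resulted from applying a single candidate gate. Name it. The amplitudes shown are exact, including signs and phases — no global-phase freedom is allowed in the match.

The unique candidate consistent with the amplitudes is T(w0).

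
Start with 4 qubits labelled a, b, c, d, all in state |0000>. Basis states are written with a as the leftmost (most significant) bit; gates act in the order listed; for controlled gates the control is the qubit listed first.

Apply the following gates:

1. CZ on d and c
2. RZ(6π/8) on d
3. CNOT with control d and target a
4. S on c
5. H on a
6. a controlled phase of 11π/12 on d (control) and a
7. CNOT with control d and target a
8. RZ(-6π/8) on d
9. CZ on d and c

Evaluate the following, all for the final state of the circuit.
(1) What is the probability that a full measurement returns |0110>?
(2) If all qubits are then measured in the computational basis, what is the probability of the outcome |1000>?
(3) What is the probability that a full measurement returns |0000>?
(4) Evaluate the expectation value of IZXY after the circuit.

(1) The probability of measuring |0110> is 0.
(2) The probability of measuring |1000> is 1/2.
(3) A full measurement returns |0000> with probability 1/2.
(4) In the final state, IZXY has expectation 0.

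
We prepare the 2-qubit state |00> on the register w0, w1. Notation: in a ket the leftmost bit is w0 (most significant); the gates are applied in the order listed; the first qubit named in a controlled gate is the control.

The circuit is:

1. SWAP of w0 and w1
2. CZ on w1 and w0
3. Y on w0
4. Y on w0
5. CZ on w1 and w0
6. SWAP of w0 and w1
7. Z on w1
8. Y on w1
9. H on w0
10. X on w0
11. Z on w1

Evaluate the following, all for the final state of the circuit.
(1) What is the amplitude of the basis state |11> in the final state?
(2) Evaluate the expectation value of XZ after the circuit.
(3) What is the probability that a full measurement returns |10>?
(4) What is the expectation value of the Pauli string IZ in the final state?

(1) |11> carries amplitude -sqrt(2)*I/2 in the final state. Key observation: the block from step 1 through step 6 cancels to the identity and can be dropped.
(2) In the final state, XZ has expectation -1.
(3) The probability of measuring |10> is 0.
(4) In the final state, IZ has expectation -1.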